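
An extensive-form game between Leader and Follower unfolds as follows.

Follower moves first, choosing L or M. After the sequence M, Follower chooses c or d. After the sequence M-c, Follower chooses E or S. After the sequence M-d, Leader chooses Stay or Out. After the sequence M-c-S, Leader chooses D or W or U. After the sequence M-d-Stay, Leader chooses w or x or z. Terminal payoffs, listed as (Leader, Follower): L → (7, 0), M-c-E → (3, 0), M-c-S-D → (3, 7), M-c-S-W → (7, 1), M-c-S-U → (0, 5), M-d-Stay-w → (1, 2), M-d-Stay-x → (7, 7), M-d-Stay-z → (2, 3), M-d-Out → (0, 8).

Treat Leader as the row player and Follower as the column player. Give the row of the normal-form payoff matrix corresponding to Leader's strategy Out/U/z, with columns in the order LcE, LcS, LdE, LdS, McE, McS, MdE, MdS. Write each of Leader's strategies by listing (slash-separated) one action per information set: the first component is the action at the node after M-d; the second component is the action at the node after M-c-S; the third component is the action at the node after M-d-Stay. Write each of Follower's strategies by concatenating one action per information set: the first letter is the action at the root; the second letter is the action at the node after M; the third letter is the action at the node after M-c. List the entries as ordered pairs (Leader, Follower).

vs LcE: Follower plays L → (7, 0)
vs LcS: Follower plays L → (7, 0)
vs LdE: Follower plays L → (7, 0)
vs LdS: Follower plays L → (7, 0)
vs McE: Follower plays M → Follower plays c at [M] → Follower plays E at [M-c] → (3, 0)
vs McS: Follower plays M → Follower plays c at [M] → Follower plays S at [M-c] → Leader plays U at [M-c-S] → (0, 5)
vs MdE: Follower plays M → Follower plays d at [M] → Leader plays Out at [M-d] → (0, 8)
vs MdS: Follower plays M → Follower plays d at [M] → Leader plays Out at [M-d] → (0, 8)

(7,0) (7,0) (7,0) (7,0) (3,0) (0,5) (0,8) (0,8)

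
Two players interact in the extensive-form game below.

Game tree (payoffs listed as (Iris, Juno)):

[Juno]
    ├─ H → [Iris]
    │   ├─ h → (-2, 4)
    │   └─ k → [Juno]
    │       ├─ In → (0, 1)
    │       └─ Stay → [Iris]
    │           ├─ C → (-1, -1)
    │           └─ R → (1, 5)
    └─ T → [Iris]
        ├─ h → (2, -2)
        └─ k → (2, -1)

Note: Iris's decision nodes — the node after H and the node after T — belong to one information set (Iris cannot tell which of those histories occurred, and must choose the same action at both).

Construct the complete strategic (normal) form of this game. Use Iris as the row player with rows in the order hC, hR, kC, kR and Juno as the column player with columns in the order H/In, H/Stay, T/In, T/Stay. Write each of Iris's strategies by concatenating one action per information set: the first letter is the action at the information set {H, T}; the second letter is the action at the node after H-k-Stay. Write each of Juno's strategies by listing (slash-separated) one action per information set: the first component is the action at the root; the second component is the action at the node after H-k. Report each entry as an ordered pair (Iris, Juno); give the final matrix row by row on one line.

hC: (-2,4) (-2,4) (2,-2) (2,-2) | hR: (-2,4) (-2,4) (2,-2) (2,-2) | kC: (0,1) (-1,-1) (2,-1) (2,-1) | kR: (0,1) (1,5) (2,-1) (2,-1)

         H/In   H/Stay     T/In   T/Stay
  hC   (-2,4)   (-2,4)   (2,-2)   (2,-2)
  hR   (-2,4)   (-2,4)   (2,-2)   (2,-2)
  kC    (0,1)  (-1,-1)   (2,-1)   (2,-1)
  kR    (0,1)    (1,5)   (2,-1)   (2,-1)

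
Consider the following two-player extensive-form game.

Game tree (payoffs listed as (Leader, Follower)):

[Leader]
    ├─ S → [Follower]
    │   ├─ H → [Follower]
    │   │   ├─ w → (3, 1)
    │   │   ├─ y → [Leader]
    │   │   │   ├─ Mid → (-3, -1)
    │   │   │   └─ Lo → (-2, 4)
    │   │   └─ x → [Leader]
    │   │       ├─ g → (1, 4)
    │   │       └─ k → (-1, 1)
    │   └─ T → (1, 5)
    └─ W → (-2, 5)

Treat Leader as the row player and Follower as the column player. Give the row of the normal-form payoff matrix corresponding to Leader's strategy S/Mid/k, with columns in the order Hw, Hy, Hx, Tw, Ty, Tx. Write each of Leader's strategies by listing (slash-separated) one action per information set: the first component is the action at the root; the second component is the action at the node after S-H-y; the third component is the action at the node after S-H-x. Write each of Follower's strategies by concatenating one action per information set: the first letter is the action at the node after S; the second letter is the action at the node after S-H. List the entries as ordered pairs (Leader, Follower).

vs Hw: Leader plays S → Follower plays H at [S] → Follower plays w at [S-H] → (3, 1)
vs Hy: Leader plays S → Follower plays H at [S] → Follower plays y at [S-H] → Leader plays Mid at [S-H-y] → (-3, -1)
vs Hx: Leader plays S → Follower plays H at [S] → Follower plays x at [S-H] → Leader plays k at [S-H-x] → (-1, 1)
vs Tw: Leader plays S → Follower plays T at [S] → (1, 5)
vs Ty: Leader plays S → Follower plays T at [S] → (1, 5)
vs Tx: Leader plays S → Follower plays T at [S] → (1, 5)

(3,1) (-3,-1) (-1,1) (1,5) (1,5) (1,5)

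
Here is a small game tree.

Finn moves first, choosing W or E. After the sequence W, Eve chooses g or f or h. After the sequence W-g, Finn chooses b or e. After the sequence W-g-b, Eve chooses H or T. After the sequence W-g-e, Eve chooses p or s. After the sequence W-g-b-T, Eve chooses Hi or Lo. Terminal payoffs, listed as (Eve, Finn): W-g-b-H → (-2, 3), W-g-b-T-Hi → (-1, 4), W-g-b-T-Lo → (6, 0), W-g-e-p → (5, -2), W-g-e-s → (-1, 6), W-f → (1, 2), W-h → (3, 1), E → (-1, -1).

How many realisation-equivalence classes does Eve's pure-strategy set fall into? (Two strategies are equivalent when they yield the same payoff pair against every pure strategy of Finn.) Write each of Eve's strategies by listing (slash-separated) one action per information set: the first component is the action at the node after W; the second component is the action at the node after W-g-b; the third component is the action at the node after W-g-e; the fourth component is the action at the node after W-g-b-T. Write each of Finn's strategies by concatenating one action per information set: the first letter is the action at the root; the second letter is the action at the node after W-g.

8

Eve has 24 pure strategies: g/H/p/Hi, g/H/p/Lo, g/H/s/Hi, g/H/s/Lo, g/T/p/Hi, g/T/p/Lo, g/T/s/Hi, g/T/s/Lo, f/H/p/Hi, f/H/p/Lo, f/H/s/Hi, f/H/s/Lo, f/T/p/Hi, f/T/p/Lo, f/T/s/Hi, f/T/s/Lo, h/H/p/Hi, h/H/p/Lo, h/H/s/Hi, h/H/s/Lo, h/T/p/Hi, h/T/p/Lo, h/T/s/Hi, h/T/s/Lo. Columns: Wb, We, Eb, Ee.
{g/H/p/Hi, g/H/p/Lo} → row (-2,3) (5,-2) (-1,-1) (-1,-1)
{g/H/s/Hi, g/H/s/Lo} → row (-2,3) (-1,6) (-1,-1) (-1,-1)
{g/T/p/Hi} → row (-1,4) (5,-2) (-1,-1) (-1,-1)
{g/T/p/Lo} → row (6,0) (5,-2) (-1,-1) (-1,-1)
{g/T/s/Hi} → row (-1,4) (-1,6) (-1,-1) (-1,-1)
{g/T/s/Lo} → row (6,0) (-1,6) (-1,-1) (-1,-1)
{f/H/p/Hi, f/H/p/Lo, f/H/s/Hi, f/H/s/Lo, f/T/p/Hi, f/T/p/Lo, f/T/s/Hi, f/T/s/Lo} → row (1,2) (1,2) (-1,-1) (-1,-1)
{h/H/p/Hi, h/H/p/Lo, h/H/s/Hi, h/H/s/Lo, h/T/p/Hi, h/T/p/Lo, h/T/s/Hi, h/T/s/Lo} → row (3,1) (3,1) (-1,-1) (-1,-1)
That's 8 distinct rows out of 24 strategies.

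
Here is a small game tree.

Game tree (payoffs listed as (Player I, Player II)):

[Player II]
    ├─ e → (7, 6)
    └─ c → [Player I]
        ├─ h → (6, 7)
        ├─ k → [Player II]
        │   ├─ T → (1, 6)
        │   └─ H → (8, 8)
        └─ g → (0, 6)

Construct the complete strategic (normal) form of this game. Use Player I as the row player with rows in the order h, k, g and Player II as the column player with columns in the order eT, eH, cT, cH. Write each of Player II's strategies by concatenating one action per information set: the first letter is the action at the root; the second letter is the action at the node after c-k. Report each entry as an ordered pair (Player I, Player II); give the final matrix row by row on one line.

           eT       eH       cT       cH
   h    (7,6)    (7,6)    (6,7)    (6,7)
   k    (7,6)    (7,6)    (1,6)    (8,8)
   g    (7,6)    (7,6)    (0,6)    (0,6)

h: (7,6) (7,6) (6,7) (6,7) | k: (7,6) (7,6) (1,6) (8,8) | g: (7,6) (7,6) (0,6) (0,6)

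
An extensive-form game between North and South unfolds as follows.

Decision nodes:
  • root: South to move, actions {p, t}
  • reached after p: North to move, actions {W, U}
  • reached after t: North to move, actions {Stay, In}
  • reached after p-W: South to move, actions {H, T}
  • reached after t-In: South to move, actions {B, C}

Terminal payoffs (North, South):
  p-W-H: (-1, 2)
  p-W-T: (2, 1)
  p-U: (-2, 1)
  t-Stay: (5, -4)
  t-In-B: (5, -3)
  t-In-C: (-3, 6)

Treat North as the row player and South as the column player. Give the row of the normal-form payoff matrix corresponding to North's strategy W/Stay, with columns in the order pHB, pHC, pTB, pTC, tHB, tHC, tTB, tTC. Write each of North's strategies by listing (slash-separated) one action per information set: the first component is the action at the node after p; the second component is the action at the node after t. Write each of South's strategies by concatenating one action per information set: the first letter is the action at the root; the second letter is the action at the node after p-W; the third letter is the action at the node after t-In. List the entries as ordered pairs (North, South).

vs pHB: South plays p → North plays W at [p] → South plays H at [p-W] → (-1, 2)
vs pHC: South plays p → North plays W at [p] → South plays H at [p-W] → (-1, 2)
vs pTB: South plays p → North plays W at [p] → South plays T at [p-W] → (2, 1)
vs pTC: South plays p → North plays W at [p] → South plays T at [p-W] → (2, 1)
vs tHB: South plays t → North plays Stay at [t] → (5, -4)
vs tHC: South plays t → North plays Stay at [t] → (5, -4)
vs tTB: South plays t → North plays Stay at [t] → (5, -4)
vs tTC: South plays t → North plays Stay at [t] → (5, -4)

(-1,2) (-1,2) (2,1) (2,1) (5,-4) (5,-4) (5,-4) (5,-4)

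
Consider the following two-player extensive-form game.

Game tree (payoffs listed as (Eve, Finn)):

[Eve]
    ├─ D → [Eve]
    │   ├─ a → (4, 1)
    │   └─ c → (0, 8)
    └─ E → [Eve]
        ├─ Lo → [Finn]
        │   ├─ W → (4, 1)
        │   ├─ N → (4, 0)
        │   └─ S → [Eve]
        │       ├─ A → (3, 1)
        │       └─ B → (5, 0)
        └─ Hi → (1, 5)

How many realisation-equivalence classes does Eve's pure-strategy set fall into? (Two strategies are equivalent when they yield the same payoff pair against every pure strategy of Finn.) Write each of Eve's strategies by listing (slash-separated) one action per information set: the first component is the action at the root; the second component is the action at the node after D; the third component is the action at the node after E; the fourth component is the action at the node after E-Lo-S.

Eve has 16 pure strategies: D/a/Lo/A, D/a/Lo/B, D/a/Hi/A, D/a/Hi/B, D/c/Lo/A, D/c/Lo/B, D/c/Hi/A, D/c/Hi/B, E/a/Lo/A, E/a/Lo/B, E/a/Hi/A, E/a/Hi/B, E/c/Lo/A, E/c/Lo/B, E/c/Hi/A, E/c/Hi/B. Columns: W, N, S.
{D/a/Lo/A, D/a/Lo/B, D/a/Hi/A, D/a/Hi/B} → row (4,1) (4,1) (4,1)
{D/c/Lo/A, D/c/Lo/B, D/c/Hi/A, D/c/Hi/B} → row (0,8) (0,8) (0,8)
{E/a/Lo/A, E/c/Lo/A} → row (4,1) (4,0) (3,1)
{E/a/Lo/B, E/c/Lo/B} → row (4,1) (4,0) (5,0)
{E/a/Hi/A, E/a/Hi/B, E/c/Hi/A, E/c/Hi/B} → row (1,5) (1,5) (1,5)
That's 5 distinct rows out of 16 strategies.

5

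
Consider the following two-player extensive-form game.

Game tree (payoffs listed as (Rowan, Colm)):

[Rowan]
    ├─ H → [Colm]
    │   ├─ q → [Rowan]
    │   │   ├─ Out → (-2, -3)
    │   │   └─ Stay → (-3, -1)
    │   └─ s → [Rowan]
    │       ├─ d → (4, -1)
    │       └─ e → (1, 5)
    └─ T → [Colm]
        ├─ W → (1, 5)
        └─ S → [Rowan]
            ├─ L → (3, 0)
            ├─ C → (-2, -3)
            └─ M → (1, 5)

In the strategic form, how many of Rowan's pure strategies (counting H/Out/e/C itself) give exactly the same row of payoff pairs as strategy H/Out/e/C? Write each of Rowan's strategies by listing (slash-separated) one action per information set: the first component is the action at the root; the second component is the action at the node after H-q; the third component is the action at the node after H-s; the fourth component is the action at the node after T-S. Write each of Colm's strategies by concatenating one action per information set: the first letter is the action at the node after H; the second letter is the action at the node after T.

3

Row for H/Out/e/C (columns qW, qS, sW, sS): (-2,-3) (-2,-3) (1,5) (1,5).
Under H/Out/e/C, Rowan's choice at the node after T-S can never be reached regardless of what Colm does, so varying those choices leaves every outcome unchanged.
Holding the reachable choices fixed and varying the unreachable one freely already gives 3 equivalent strategies.
No other strategy reproduces this row, so those 3 are the full class: H/Out/e/L, H/Out/e/C, H/Out/e/M.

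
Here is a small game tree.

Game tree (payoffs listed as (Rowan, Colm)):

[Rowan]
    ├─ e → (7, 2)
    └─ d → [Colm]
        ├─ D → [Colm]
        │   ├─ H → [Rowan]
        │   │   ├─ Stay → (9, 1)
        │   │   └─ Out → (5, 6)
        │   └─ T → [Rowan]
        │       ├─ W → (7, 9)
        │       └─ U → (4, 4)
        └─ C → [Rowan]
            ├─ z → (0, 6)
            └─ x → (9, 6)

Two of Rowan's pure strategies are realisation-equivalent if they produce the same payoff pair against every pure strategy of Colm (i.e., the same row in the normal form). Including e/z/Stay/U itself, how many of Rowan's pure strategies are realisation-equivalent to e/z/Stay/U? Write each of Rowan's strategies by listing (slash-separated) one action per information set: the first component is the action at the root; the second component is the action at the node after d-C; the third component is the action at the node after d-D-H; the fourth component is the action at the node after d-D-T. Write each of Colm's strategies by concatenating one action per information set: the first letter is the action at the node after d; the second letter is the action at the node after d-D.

8

Row for e/z/Stay/U (columns DH, DT, CH, CT): (7,2) (7,2) (7,2) (7,2).
Under e/z/Stay/U, Rowan's choice at the node after d-C and at the node after d-D-H and at the node after d-D-T can never be reached regardless of what Colm does, so varying those choices leaves every outcome unchanged.
Holding the reachable choices fixed and varying the unreachable ones freely already gives 2 × 2 × 2 = 8 equivalent strategies.
No other strategy reproduces this row, so those 8 are the full class: e/z/Stay/W, e/z/Stay/U, e/z/Out/W, e/z/Out/U, e/x/Stay/W, e/x/Stay/U, e/x/Out/W, e/x/Out/U.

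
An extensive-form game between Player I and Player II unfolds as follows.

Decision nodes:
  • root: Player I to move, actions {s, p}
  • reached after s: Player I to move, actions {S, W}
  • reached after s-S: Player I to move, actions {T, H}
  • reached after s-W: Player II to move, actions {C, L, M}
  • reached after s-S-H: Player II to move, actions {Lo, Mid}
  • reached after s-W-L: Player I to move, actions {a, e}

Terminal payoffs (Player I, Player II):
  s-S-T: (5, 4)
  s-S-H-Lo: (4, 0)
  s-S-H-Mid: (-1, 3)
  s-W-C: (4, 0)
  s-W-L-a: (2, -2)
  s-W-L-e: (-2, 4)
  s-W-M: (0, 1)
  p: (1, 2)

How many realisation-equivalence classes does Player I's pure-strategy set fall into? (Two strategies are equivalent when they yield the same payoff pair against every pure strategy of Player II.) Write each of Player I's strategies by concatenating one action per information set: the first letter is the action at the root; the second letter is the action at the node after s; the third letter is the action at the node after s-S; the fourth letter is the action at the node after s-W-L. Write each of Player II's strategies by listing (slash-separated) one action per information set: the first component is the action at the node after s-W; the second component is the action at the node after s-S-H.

5

Player I has 16 pure strategies: sSTa, sSTe, sSHa, sSHe, sWTa, sWTe, sWHa, sWHe, pSTa, pSTe, pSHa, pSHe, pWTa, pWTe, pWHa, pWHe. Columns: C/Lo, C/Mid, L/Lo, L/Mid, M/Lo, M/Mid.
{sSTa, sSTe} → row (5,4) (5,4) (5,4) (5,4) (5,4) (5,4)
{sSHa, sSHe} → row (4,0) (-1,3) (4,0) (-1,3) (4,0) (-1,3)
{sWTa, sWHa} → row (4,0) (4,0) (2,-2) (2,-2) (0,1) (0,1)
{sWTe, sWHe} → row (4,0) (4,0) (-2,4) (-2,4) (0,1) (0,1)
{pSTa, pSTe, pSHa, pSHe, pWTa, pWTe, pWHa, pWHe} → row (1,2) (1,2) (1,2) (1,2) (1,2) (1,2)
That's 5 distinct rows out of 16 strategies.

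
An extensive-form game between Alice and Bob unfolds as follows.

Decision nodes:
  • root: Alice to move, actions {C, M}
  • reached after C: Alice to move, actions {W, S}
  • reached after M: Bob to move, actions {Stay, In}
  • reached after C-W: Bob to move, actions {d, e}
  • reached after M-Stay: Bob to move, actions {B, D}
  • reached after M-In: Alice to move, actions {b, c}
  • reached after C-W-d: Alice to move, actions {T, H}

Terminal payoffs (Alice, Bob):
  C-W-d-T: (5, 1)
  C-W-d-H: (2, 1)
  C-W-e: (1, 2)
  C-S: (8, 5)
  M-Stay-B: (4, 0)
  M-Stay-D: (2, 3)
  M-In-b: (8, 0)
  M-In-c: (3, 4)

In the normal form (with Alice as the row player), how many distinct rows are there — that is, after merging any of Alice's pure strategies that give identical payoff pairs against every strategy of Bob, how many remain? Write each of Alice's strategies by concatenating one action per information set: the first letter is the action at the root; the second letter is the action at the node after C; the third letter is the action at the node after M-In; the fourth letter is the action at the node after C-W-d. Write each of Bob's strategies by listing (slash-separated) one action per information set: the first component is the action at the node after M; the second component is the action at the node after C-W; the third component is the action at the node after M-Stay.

5

Alice has 16 pure strategies: CWbT, CWbH, CWcT, CWcH, CSbT, CSbH, CScT, CScH, MWbT, MWbH, MWcT, MWcH, MSbT, MSbH, MScT, MScH. Columns: Stay/d/B, Stay/d/D, Stay/e/B, Stay/e/D, In/d/B, In/d/D, In/e/B, In/e/D.
{CWbT, CWcT} → row (5,1) (5,1) (1,2) (1,2) (5,1) (5,1) (1,2) (1,2)
{CWbH, CWcH} → row (2,1) (2,1) (1,2) (1,2) (2,1) (2,1) (1,2) (1,2)
{CSbT, CSbH, CScT, CScH} → row (8,5) (8,5) (8,5) (8,5) (8,5) (8,5) (8,5) (8,5)
{MWbT, MWbH, MSbT, MSbH} → row (4,0) (2,3) (4,0) (2,3) (8,0) (8,0) (8,0) (8,0)
{MWcT, MWcH, MScT, MScH} → row (4,0) (2,3) (4,0) (2,3) (3,4) (3,4) (3,4) (3,4)
That's 5 distinct rows out of 16 strategies.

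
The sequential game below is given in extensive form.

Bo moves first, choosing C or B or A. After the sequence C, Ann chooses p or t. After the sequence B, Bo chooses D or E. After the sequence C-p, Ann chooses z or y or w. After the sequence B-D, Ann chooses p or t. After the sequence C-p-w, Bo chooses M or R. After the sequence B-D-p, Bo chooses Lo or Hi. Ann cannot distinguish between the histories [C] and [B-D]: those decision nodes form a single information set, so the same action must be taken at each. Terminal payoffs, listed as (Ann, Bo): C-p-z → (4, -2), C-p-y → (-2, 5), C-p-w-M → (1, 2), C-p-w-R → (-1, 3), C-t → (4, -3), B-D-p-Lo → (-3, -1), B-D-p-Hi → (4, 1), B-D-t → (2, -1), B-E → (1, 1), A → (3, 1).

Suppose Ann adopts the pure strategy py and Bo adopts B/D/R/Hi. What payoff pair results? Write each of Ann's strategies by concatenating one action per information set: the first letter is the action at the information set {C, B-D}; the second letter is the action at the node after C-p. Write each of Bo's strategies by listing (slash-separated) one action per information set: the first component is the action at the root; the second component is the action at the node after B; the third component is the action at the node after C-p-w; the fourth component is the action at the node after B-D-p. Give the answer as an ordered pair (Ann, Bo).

(4, 1)

Trace the play path from the root:
  Bo plays B
  Bo plays D at [B]
  Ann plays p at [B-D]
  Bo plays Hi at [B-D-p]
→ terminal payoff (4, 1).
(Ann's choice at the node after C-p is never reached on this path, so it doesn't affect the outcome.)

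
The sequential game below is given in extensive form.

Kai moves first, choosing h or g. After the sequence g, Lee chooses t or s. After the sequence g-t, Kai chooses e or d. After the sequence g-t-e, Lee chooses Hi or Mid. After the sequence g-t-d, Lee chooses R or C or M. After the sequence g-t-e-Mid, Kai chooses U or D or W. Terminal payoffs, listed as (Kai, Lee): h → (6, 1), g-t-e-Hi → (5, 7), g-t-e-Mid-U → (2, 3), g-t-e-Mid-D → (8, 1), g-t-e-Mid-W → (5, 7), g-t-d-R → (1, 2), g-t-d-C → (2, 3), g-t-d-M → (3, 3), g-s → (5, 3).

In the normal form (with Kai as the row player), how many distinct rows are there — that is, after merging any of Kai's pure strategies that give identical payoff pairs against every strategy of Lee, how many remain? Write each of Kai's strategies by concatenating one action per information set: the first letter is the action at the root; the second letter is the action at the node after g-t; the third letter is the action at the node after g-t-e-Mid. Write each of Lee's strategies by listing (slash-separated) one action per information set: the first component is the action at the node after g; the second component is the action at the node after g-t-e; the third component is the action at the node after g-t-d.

5

Kai has 12 pure strategies: heU, heD, heW, hdU, hdD, hdW, geU, geD, geW, gdU, gdD, gdW. Columns: t/Hi/R, t/Hi/C, t/Hi/M, t/Mid/R, t/Mid/C, t/Mid/M, s/Hi/R, s/Hi/C, s/Hi/M, s/Mid/R, s/Mid/C, s/Mid/M.
{heU, heD, heW, hdU, hdD, hdW} → row (6,1) (6,1) (6,1) (6,1) (6,1) (6,1) (6,1) (6,1) (6,1) (6,1) (6,1) (6,1)
{geU} → row (5,7) (5,7) (5,7) (2,3) (2,3) (2,3) (5,3) (5,3) (5,3) (5,3) (5,3) (5,3)
{geD} → row (5,7) (5,7) (5,7) (8,1) (8,1) (8,1) (5,3) (5,3) (5,3) (5,3) (5,3) (5,3)
{geW} → row (5,7) (5,7) (5,7) (5,7) (5,7) (5,7) (5,3) (5,3) (5,3) (5,3) (5,3) (5,3)
{gdU, gdD, gdW} → row (1,2) (2,3) (3,3) (1,2) (2,3) (3,3) (5,3) (5,3) (5,3) (5,3) (5,3) (5,3)
That's 5 distinct rows out of 12 strategies.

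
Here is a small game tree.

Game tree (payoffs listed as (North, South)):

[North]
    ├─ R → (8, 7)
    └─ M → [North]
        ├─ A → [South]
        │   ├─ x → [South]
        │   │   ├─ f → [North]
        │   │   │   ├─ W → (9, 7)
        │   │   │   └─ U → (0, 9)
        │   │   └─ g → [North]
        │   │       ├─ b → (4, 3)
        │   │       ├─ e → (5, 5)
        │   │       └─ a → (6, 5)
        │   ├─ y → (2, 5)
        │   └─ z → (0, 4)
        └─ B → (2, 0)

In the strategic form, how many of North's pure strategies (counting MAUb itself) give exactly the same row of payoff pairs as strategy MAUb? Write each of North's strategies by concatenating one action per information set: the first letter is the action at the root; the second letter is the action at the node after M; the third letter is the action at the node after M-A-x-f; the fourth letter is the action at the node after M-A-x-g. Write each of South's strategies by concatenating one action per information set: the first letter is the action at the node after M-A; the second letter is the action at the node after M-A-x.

Row for MAUb (columns xf, xg, yf, yg, zf, zg): (0,9) (4,3) (2,5) (2,5) (0,4) (0,4).
Every one of North's information sets is on the play path for some reply by South when North follows MAUb.
Changing the action at any of them therefore changes at least one column, so only MAUb itself gives this row.

1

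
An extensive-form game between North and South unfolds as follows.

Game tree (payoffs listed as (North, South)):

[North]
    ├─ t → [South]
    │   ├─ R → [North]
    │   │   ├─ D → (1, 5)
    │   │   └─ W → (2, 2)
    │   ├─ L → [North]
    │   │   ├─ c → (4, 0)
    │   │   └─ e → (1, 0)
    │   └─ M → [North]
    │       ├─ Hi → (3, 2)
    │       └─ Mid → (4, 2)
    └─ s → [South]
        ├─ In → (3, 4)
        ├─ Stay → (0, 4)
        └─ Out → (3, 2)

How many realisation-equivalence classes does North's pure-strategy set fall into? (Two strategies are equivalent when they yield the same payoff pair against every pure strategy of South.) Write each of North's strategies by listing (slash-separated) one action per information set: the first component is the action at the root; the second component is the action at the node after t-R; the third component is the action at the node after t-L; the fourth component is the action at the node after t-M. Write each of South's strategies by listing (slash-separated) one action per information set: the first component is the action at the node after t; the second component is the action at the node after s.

North has 16 pure strategies: t/D/c/Hi, t/D/c/Mid, t/D/e/Hi, t/D/e/Mid, t/W/c/Hi, t/W/c/Mid, t/W/e/Hi, t/W/e/Mid, s/D/c/Hi, s/D/c/Mid, s/D/e/Hi, s/D/e/Mid, s/W/c/Hi, s/W/c/Mid, s/W/e/Hi, s/W/e/Mid. Columns: R/In, R/Stay, R/Out, L/In, L/Stay, L/Out, M/In, M/Stay, M/Out.
{t/D/c/Hi} → row (1,5) (1,5) (1,5) (4,0) (4,0) (4,0) (3,2) (3,2) (3,2)
{t/D/c/Mid} → row (1,5) (1,5) (1,5) (4,0) (4,0) (4,0) (4,2) (4,2) (4,2)
{t/D/e/Hi} → row (1,5) (1,5) (1,5) (1,0) (1,0) (1,0) (3,2) (3,2) (3,2)
{t/D/e/Mid} → row (1,5) (1,5) (1,5) (1,0) (1,0) (1,0) (4,2) (4,2) (4,2)
{t/W/c/Hi} → row (2,2) (2,2) (2,2) (4,0) (4,0) (4,0) (3,2) (3,2) (3,2)
{t/W/c/Mid} → row (2,2) (2,2) (2,2) (4,0) (4,0) (4,0) (4,2) (4,2) (4,2)
{t/W/e/Hi} → row (2,2) (2,2) (2,2) (1,0) (1,0) (1,0) (3,2) (3,2) (3,2)
{t/W/e/Mid} → row (2,2) (2,2) (2,2) (1,0) (1,0) (1,0) (4,2) (4,2) (4,2)
{s/D/c/Hi, s/D/c/Mid, s/D/e/Hi, s/D/e/Mid, s/W/c/Hi, s/W/c/Mid, s/W/e/Hi, s/W/e/Mid} → row (3,4) (0,4) (3,2) (3,4) (0,4) (3,2) (3,4) (0,4) (3,2)
That's 9 distinct rows out of 16 strategies.

9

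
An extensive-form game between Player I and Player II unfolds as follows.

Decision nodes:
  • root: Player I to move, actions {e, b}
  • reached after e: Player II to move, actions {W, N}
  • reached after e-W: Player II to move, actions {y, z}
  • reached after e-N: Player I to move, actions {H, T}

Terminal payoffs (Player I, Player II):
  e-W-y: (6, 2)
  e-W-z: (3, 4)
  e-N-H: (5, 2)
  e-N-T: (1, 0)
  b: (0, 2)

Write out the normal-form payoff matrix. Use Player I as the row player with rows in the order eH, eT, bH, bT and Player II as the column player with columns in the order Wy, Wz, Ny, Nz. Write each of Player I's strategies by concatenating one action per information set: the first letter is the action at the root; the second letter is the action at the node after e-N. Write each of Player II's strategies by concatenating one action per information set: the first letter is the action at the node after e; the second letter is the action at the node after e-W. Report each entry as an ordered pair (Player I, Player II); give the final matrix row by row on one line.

eH: (6,2) (3,4) (5,2) (5,2) | eT: (6,2) (3,4) (1,0) (1,0) | bH: (0,2) (0,2) (0,2) (0,2) | bT: (0,2) (0,2) (0,2) (0,2)

Row eH: Wy→(6,2), Wz→(3,4), Ny→(5,2), Nz→(5,2)
Row eT: Wy→(6,2), Wz→(3,4), Ny→(1,0), Nz→(1,0)
Row bH: Wy→(0,2), Wz→(0,2), Ny→(0,2), Nz→(0,2)
Row bT: Wy→(0,2), Wz→(0,2), Ny→(0,2), Nz→(0,2)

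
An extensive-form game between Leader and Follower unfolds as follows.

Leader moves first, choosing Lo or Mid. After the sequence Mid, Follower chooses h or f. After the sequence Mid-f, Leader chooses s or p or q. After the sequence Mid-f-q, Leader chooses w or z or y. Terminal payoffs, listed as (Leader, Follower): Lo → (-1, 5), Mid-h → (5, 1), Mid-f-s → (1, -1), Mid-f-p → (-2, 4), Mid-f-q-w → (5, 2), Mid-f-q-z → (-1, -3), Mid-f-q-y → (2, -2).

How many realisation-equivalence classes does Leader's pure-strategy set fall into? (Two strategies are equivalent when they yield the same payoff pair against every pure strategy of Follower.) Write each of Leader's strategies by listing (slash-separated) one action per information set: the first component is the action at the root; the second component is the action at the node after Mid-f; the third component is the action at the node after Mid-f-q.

6

Leader has 18 pure strategies: Lo/s/w, Lo/s/z, Lo/s/y, Lo/p/w, Lo/p/z, Lo/p/y, Lo/q/w, Lo/q/z, Lo/q/y, Mid/s/w, Mid/s/z, Mid/s/y, Mid/p/w, Mid/p/z, Mid/p/y, Mid/q/w, Mid/q/z, Mid/q/y. Columns: h, f.
{Lo/s/w, Lo/s/z, Lo/s/y, Lo/p/w, Lo/p/z, Lo/p/y, Lo/q/w, Lo/q/z, Lo/q/y} → row (-1,5) (-1,5)
{Mid/s/w, Mid/s/z, Mid/s/y} → row (5,1) (1,-1)
{Mid/p/w, Mid/p/z, Mid/p/y} → row (5,1) (-2,4)
{Mid/q/w} → row (5,1) (5,2)
{Mid/q/z} → row (5,1) (-1,-3)
{Mid/q/y} → row (5,1) (2,-2)
That's 6 distinct rows out of 18 strategies.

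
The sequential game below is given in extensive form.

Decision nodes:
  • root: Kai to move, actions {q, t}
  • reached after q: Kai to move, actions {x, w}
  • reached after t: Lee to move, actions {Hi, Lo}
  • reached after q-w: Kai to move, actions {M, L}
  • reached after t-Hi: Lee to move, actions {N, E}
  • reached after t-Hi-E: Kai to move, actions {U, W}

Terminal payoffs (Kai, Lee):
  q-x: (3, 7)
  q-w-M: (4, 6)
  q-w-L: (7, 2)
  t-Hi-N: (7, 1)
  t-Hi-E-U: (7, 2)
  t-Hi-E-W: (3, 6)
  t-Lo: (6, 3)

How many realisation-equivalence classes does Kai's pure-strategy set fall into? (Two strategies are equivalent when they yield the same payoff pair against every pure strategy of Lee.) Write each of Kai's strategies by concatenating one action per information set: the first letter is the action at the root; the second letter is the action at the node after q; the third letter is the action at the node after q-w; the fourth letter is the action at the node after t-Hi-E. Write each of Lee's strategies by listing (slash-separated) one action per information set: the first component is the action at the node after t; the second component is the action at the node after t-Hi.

5

Kai has 16 pure strategies: qxMU, qxMW, qxLU, qxLW, qwMU, qwMW, qwLU, qwLW, txMU, txMW, txLU, txLW, twMU, twMW, twLU, twLW. Columns: Hi/N, Hi/E, Lo/N, Lo/E.
{qxMU, qxMW, qxLU, qxLW} → row (3,7) (3,7) (3,7) (3,7)
{qwMU, qwMW} → row (4,6) (4,6) (4,6) (4,6)
{qwLU, qwLW} → row (7,2) (7,2) (7,2) (7,2)
{txMU, txLU, twMU, twLU} → row (7,1) (7,2) (6,3) (6,3)
{txMW, txLW, twMW, twLW} → row (7,1) (3,6) (6,3) (6,3)
That's 5 distinct rows out of 16 strategies.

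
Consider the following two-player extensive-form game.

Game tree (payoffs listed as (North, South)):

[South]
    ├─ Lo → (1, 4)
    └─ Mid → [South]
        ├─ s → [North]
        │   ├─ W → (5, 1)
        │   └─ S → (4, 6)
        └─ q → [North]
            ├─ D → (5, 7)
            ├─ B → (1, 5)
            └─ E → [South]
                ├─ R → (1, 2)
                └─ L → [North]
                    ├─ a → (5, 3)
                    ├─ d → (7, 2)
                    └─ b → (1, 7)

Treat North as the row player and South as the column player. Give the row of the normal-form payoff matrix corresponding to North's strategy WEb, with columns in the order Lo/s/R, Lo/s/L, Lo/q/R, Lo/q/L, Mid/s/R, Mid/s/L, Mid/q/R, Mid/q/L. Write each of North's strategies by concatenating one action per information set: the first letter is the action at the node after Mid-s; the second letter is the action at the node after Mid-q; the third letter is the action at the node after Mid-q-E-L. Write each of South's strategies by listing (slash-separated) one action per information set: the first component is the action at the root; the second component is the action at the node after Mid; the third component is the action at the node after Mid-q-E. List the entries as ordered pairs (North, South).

(1,4) (1,4) (1,4) (1,4) (5,1) (5,1) (1,2) (1,7)

vs Lo/s/R: South plays Lo → (1, 4)
vs Lo/s/L: South plays Lo → (1, 4)
vs Lo/q/R: South plays Lo → (1, 4)
vs Lo/q/L: South plays Lo → (1, 4)
vs Mid/s/R: South plays Mid → South plays s at [Mid] → North plays W at [Mid-s] → (5, 1)
vs Mid/s/L: South plays Mid → South plays s at [Mid] → North plays W at [Mid-s] → (5, 1)
vs Mid/q/R: South plays Mid → South plays q at [Mid] → North plays E at [Mid-q] → South plays R at [Mid-q-E] → (1, 2)
vs Mid/q/L: South plays Mid → South plays q at [Mid] → North plays E at [Mid-q] → South plays L at [Mid-q-E] → North plays b at [Mid-q-E-L] → (1, 7)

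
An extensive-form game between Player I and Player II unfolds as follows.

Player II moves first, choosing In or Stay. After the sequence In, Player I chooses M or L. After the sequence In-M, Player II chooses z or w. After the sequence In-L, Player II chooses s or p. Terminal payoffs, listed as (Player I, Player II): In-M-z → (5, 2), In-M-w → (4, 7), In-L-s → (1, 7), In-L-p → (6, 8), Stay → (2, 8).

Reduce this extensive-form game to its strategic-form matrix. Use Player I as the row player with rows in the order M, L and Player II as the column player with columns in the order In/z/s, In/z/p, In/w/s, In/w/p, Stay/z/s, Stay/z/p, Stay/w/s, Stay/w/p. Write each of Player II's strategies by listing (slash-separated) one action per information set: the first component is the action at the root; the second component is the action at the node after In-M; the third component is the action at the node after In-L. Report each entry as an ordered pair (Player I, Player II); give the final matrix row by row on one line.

       In/z/s   In/z/p   In/w/s   In/w/p  Stay/z/s  Stay/z/p  Stay/w/s  Stay/w/p
   M    (5,2)    (5,2)    (4,7)    (4,7)    (2,8)    (2,8)    (2,8)    (2,8)
   L    (1,7)    (6,8)    (1,7)    (6,8)    (2,8)    (2,8)    (2,8)    (2,8)

M: (5,2) (5,2) (4,7) (4,7) (2,8) (2,8) (2,8) (2,8) | L: (1,7) (6,8) (1,7) (6,8) (2,8) (2,8) (2,8) (2,8)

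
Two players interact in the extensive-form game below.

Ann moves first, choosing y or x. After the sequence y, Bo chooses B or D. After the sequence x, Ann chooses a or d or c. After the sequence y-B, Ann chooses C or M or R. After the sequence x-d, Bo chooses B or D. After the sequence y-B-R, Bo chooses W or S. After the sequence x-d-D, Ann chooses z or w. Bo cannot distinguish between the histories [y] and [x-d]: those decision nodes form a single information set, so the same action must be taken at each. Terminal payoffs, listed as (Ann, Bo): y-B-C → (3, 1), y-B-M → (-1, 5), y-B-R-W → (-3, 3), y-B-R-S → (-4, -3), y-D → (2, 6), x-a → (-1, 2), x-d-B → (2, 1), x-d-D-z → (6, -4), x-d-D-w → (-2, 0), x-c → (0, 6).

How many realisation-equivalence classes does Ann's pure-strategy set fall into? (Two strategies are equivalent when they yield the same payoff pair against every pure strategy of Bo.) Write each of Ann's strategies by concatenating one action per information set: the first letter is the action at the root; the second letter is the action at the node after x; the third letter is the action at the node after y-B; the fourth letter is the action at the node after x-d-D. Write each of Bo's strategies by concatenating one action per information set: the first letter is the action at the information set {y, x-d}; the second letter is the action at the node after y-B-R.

Ann has 36 pure strategies: yaCz, yaCw, yaMz, yaMw, yaRz, yaRw, ydCz, ydCw, ydMz, ydMw, ydRz, ydRw, ycCz, ycCw, ycMz, ycMw, ycRz, ycRw, xaCz, xaCw, xaMz, xaMw, xaRz, xaRw, xdCz, xdCw, xdMz, xdMw, xdRz, xdRw, xcCz, xcCw, xcMz, xcMw, xcRz, xcRw. Columns: BW, BS, DW, DS.
{yaCz, yaCw, ydCz, ydCw, ycCz, ycCw} → row (3,1) (3,1) (2,6) (2,6)
{yaMz, yaMw, ydMz, ydMw, ycMz, ycMw} → row (-1,5) (-1,5) (2,6) (2,6)
{yaRz, yaRw, ydRz, ydRw, ycRz, ycRw} → row (-3,3) (-4,-3) (2,6) (2,6)
{xaCz, xaCw, xaMz, xaMw, xaRz, xaRw} → row (-1,2) (-1,2) (-1,2) (-1,2)
{xdCz, xdMz, xdRz} → row (2,1) (2,1) (6,-4) (6,-4)
{xdCw, xdMw, xdRw} → row (2,1) (2,1) (-2,0) (-2,0)
{xcCz, xcCw, xcMz, xcMw, xcRz, xcRw} → row (0,6) (0,6) (0,6) (0,6)
That's 7 distinct rows out of 36 strategies.

7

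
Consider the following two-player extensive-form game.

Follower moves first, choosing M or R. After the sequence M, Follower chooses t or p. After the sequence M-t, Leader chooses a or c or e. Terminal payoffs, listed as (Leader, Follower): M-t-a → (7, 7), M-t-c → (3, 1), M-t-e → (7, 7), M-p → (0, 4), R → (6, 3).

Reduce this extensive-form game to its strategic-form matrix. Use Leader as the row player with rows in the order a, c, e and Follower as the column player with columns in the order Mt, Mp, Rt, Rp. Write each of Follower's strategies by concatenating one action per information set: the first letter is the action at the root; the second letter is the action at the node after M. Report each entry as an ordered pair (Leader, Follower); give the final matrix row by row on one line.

a: (7,7) (0,4) (6,3) (6,3) | c: (3,1) (0,4) (6,3) (6,3) | e: (7,7) (0,4) (6,3) (6,3)

           Mt       Mp       Rt       Rp
   a    (7,7)    (0,4)    (6,3)    (6,3)
   c    (3,1)    (0,4)    (6,3)    (6,3)
   e    (7,7)    (0,4)    (6,3)    (6,3)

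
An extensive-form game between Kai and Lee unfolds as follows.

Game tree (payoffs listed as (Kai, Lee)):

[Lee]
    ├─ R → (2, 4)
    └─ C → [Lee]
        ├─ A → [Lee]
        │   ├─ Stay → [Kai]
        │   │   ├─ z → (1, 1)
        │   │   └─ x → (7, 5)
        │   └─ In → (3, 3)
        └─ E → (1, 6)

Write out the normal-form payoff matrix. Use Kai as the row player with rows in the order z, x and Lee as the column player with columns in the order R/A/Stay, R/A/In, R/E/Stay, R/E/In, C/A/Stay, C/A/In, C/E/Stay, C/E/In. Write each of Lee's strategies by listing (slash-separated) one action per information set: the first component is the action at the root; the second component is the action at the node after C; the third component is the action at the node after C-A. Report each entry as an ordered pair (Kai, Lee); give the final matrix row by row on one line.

Row z: R/A/Stay→(2,4), R/A/In→(2,4), R/E/Stay→(2,4), R/E/In→(2,4), C/A/Stay→(1,1), C/A/In→(3,3), C/E/Stay→(1,6), C/E/In→(1,6)
Row x: R/A/Stay→(2,4), R/A/In→(2,4), R/E/Stay→(2,4), R/E/In→(2,4), C/A/Stay→(7,5), C/A/In→(3,3), C/E/Stay→(1,6), C/E/In→(1,6)

z: (2,4) (2,4) (2,4) (2,4) (1,1) (3,3) (1,6) (1,6) | x: (2,4) (2,4) (2,4) (2,4) (7,5) (3,3) (1,6) (1,6)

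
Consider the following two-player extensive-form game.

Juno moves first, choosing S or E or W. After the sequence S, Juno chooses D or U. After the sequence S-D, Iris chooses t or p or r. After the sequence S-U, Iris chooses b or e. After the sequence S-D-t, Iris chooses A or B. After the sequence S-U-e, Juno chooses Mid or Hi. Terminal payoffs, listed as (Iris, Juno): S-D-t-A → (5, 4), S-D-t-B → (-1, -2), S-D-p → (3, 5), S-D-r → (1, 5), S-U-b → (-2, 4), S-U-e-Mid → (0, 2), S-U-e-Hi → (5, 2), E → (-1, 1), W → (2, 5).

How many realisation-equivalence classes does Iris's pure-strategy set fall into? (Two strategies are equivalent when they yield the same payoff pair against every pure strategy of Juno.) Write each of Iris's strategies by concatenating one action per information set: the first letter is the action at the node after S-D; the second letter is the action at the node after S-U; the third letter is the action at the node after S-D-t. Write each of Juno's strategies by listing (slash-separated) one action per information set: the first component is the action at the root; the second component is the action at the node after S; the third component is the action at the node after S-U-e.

8

Iris has 12 pure strategies: tbA, tbB, teA, teB, pbA, pbB, peA, peB, rbA, rbB, reA, reB. Columns: S/D/Mid, S/D/Hi, S/U/Mid, S/U/Hi, E/D/Mid, E/D/Hi, E/U/Mid, E/U/Hi, W/D/Mid, W/D/Hi, W/U/Mid, W/U/Hi.
{tbA} → row (5,4) (5,4) (-2,4) (-2,4) (-1,1) (-1,1) (-1,1) (-1,1) (2,5) (2,5) (2,5) (2,5)
{tbB} → row (-1,-2) (-1,-2) (-2,4) (-2,4) (-1,1) (-1,1) (-1,1) (-1,1) (2,5) (2,5) (2,5) (2,5)
{teA} → row (5,4) (5,4) (0,2) (5,2) (-1,1) (-1,1) (-1,1) (-1,1) (2,5) (2,5) (2,5) (2,5)
{teB} → row (-1,-2) (-1,-2) (0,2) (5,2) (-1,1) (-1,1) (-1,1) (-1,1) (2,5) (2,5) (2,5) (2,5)
{pbA, pbB} → row (3,5) (3,5) (-2,4) (-2,4) (-1,1) (-1,1) (-1,1) (-1,1) (2,5) (2,5) (2,5) (2,5)
{peA, peB} → row (3,5) (3,5) (0,2) (5,2) (-1,1) (-1,1) (-1,1) (-1,1) (2,5) (2,5) (2,5) (2,5)
{rbA, rbB} → row (1,5) (1,5) (-2,4) (-2,4) (-1,1) (-1,1) (-1,1) (-1,1) (2,5) (2,5) (2,5) (2,5)
{reA, reB} → row (1,5) (1,5) (0,2) (5,2) (-1,1) (-1,1) (-1,1) (-1,1) (2,5) (2,5) (2,5) (2,5)
That's 8 distinct rows out of 12 strategies.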